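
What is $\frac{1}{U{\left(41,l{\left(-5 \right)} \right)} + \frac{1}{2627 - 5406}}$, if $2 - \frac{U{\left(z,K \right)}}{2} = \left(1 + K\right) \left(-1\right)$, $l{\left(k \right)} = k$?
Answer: $- \frac{2779}{11117} \approx -0.24998$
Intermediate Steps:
$U{\left(z,K \right)} = 6 + 2 K$ ($U{\left(z,K \right)} = 4 - 2 \left(1 + K\right) \left(-1\right) = 4 - 2 \left(-1 - K\right) = 4 + \left(2 + 2 K\right) = 6 + 2 K$)
$\frac{1}{U{\left(41,l{\left(-5 \right)} \right)} + \frac{1}{2627 - 5406}} = \frac{1}{\left(6 + 2 \left(-5\right)\right) + \frac{1}{2627 - 5406}} = \frac{1}{\left(6 - 10\right) + \frac{1}{-2779}} = \frac{1}{-4 - \frac{1}{2779}} = \frac{1}{- \frac{11117}{2779}} = - \frac{2779}{11117}$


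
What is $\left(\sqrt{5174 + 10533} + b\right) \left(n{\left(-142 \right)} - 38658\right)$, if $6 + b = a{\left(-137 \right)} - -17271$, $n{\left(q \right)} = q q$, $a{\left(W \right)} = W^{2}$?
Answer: $-666412796 - 18494 \sqrt{15707} \approx -6.6873 \cdot 10^{8}$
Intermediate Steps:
$n{\left(q \right)} = q^{2}$
$b = 36034$ ($b = -6 + \left(\left(-137\right)^{2} - -17271\right) = -6 + \left(18769 + 17271\right) = -6 + 36040 = 36034$)
$\left(\sqrt{5174 + 10533} + b\right) \left(n{\left(-142 \right)} - 38658\right) = \left(\sqrt{5174 + 10533} + 36034\right) \left(\left(-142\right)^{2} - 38658\right) = \left(\sqrt{15707} + 36034\right) \left(20164 - 38658\right) = \left(36034 + \sqrt{15707}\right) \left(-18494\right) = -666412796 - 18494 \sqrt{15707}$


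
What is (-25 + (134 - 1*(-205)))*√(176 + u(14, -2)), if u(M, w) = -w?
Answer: 314*√178 ≈ 4189.3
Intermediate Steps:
(-25 + (134 - 1*(-205)))*√(176 + u(14, -2)) = (-25 + (134 - 1*(-205)))*√(176 - 1*(-2)) = (-25 + (134 + 205))*√(176 + 2) = (-25 + 339)*√178 = 314*√178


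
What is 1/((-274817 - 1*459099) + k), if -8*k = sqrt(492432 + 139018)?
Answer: -23485312/17236245926067 + 20*sqrt(25258)/17236245926067 ≈ -1.3624e-6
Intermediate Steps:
k = -5*sqrt(25258)/8 (k = -sqrt(492432 + 139018)/8 = -5*sqrt(25258)/8 ≈ -99.330)
1/((-274817 - 1*459099) + k) = 1/((-274817 - 1*459099) - 5*sqrt(25258)/8) = 1/((-274817 - 459099) - 5*sqrt(25258)/8) = 1/(-733916 - 5*sqrt(25258)/8)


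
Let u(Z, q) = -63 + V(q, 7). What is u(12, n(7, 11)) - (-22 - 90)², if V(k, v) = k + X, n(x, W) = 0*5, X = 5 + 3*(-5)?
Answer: -12617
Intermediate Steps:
X = -10 (X = 5 - 15 = -10)
n(x, W) = 0
V(k, v) = -10 + k (V(k, v) = k - 10 = -10 + k)
u(Z, q) = -73 + q (u(Z, q) = -63 + (-10 + q) = -73 + q)
u(12, n(7, 11)) - (-22 - 90)² = (-73 + 0) - (-22 - 90)² = -73 - 1*(-112)² = -73 - 1*12544 = -73 - 12544 = -12617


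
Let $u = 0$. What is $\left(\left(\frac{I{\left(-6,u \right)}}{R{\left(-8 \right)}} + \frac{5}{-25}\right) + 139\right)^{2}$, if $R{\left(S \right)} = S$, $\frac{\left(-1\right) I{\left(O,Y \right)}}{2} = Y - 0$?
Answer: $\frac{481636}{25} \approx 19265.0$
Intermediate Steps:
$I{\left(O,Y \right)} = - 2 Y$ ($I{\left(O,Y \right)} = - 2 \left(Y - 0\right) = - 2 \left(Y + 0\right) = - 2 Y$)
$\left(\left(\frac{I{\left(-6,u \right)}}{R{\left(-8 \right)}} + \frac{5}{-25}\right) + 139\right)^{2} = \left(\left(\frac{\left(-2\right) 0}{-8} + \frac{5}{-25}\right) + 139\right)^{2} = \left(\left(0 \left(- \frac{1}{8}\right) + 5 \left(- \frac{1}{25}\right)\right) + 139\right)^{2} = \left(\left(0 - \frac{1}{5}\right) + 139\right)^{2} = \left(- \frac{1}{5} + 139\right)^{2} = \left(\frac{694}{5}\right)^{2} = \frac{481636}{25}$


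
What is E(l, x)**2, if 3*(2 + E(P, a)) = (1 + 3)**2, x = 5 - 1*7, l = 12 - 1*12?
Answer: 100/9 ≈ 11.111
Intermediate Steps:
l = 0 (l = 12 - 12 = 0)
x = -2 (x = 5 - 7 = -2)
E(P, a) = 10/3 (E(P, a) = -2 + (1 + 3)**2/3 = -2 + (1/3)*4**2 = -2 + (1/3)*16 = -2 + 16/3 = 10/3)
E(l, x)**2 = (10/3)**2 = 100/9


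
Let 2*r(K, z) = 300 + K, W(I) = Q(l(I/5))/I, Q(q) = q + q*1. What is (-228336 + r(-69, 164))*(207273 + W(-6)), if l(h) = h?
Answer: -473040389847/10 ≈ -4.7304e+10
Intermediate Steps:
Q(q) = 2*q (Q(q) = q + q = 2*q)
W(I) = 2/5 (W(I) = (2*(I/5))/I = (2*I/5)/I = 2/5)
r(K, z) = 150 + K/2 (r(K, z) = (300 + K)/2 = 150 + K/2)
(-228336 + r(-69, 164))*(207273 + W(-6)) = (-228336 + (150 + (1/2)*(-69)))*(207273 + 2/5) = (-228336 + (150 - 69/2))*(1036367/5) = (-228336 + 231/2)*(1036367/5) = -456441/2*1036367/5 = -473040389847/10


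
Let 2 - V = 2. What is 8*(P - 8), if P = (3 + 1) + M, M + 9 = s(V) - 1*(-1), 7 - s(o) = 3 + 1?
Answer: -72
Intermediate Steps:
V = 0 (V = 2 - 1*2 = 2 - 2 = 0)
s(o) = 3 (s(o) = 7 - (3 + 1) = 7 - 1*4 = 7 - 4 = 3)
M = -5 (M = -9 + (3 - 1*(-1)) = -9 + (3 + 1) = -9 + 4 = -5)
P = -1 (P = (3 + 1) - 5 = 4 - 5 = -1)
8*(P - 8) = 8*(-1 - 8) = 8*(-9) = -72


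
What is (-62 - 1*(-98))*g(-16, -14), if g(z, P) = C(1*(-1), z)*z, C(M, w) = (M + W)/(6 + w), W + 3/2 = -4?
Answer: -1872/5 ≈ -374.40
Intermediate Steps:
W = -11/2 (W = -3/2 - 4 = -11/2 ≈ -5.5000)
C(M, w) = (-11/2 + M)/(6 + w) (C(M, w) = (M - 11/2)/(6 + w) = (-11/2 + M)/(6 + w))
g(z, P) = -13*z/(2*(6 + z)) (g(z, P) = ((-11/2 + 1*(-1))/(6 + z))*z = ((-11/2 - 1)/(6 + z))*z = (-13/2/(6 + z))*z = (-13/(2*(6 + z)))*z = -13*z/(2*(6 + z)))
(-62 - 1*(-98))*g(-16, -14) = (-62 - 1*(-98))*(-13*(-16)/(12 + 2*(-16))) = (-62 + 98)*(-13*(-16)/(12 - 32)) = 36*(-13*(-16)/(-20)) = 36*(-13*(-16)*(-1/20)) = 36*(-52/5) = -1872/5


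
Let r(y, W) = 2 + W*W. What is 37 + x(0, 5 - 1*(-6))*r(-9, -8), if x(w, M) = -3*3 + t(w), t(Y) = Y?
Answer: -557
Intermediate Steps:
r(y, W) = 2 + W**2
x(w, M) = -9 + w (x(w, M) = -3*3 + w = -9 + w)
37 + x(0, 5 - 1*(-6))*r(-9, -8) = 37 + (-9 + 0)*(2 + (-8)**2) = 37 - 9*(2 + 64) = 37 - 9*66 = 37 - 594 = -557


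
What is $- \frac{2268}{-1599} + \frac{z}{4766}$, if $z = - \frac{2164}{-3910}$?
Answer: $\frac{3522314693}{2483121745} \approx 1.4185$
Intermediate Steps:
$z = \frac{1082}{1955}$ ($z = \left(-2164\right) \left(- \frac{1}{3910}\right) = \frac{1082}{1955} \approx 0.55345$)
$- \frac{2268}{-1599} + \frac{z}{4766} = - \frac{2268}{-1599} + \frac{1082}{1955 \cdot 4766} = \left(-2268\right) \left(- \frac{1}{1599}\right) + \frac{1082}{1955} \cdot \frac{1}{4766} = \frac{756}{533} + \frac{541}{4658765} = \frac{3522314693}{2483121745}$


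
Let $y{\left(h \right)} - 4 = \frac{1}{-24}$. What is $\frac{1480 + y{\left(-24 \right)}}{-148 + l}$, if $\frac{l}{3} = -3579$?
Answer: $- \frac{7123}{52248} \approx -0.13633$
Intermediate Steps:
$y{\left(h \right)} = \frac{95}{24}$ ($y{\left(h \right)} = 4 + \frac{1}{-24} = 4 - \frac{1}{24} = \frac{95}{24}$)
$l = -10737$ ($l = 3 \left(-3579\right) = -10737$)
$\frac{1480 + y{\left(-24 \right)}}{-148 + l} = \frac{1480 + \frac{95}{24}}{-148 - 10737} = \frac{35615}{24 \left(-10885\right)} = \frac{35615}{24} \left(- \frac{1}{10885}\right) = - \frac{7123}{52248}$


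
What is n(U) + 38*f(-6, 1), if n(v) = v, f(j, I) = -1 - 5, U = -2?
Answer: -230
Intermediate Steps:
f(j, I) = -6
n(U) + 38*f(-6, 1) = -2 + 38*(-6) = -2 - 228 = -230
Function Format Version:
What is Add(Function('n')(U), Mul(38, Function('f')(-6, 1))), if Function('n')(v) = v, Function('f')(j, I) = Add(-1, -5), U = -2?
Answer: -230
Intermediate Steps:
Function('f')(j, I) = -6
Add(Function('n')(U), Mul(38, Function('f')(-6, 1))) = Add(-2, Mul(38, -6)) = Add(-2, -228) = -230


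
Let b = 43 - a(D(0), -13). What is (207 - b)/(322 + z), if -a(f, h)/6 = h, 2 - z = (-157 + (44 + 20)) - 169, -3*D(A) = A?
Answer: 121/293 ≈ 0.41297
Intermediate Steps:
D(A) = -A/3
z = 264 (z = 2 - ((-157 + (44 + 20)) - 169) = 2 - ((-157 + 64) - 169) = 2 - (-93 - 169) = 2 - 1*(-262) = 2 + 262 = 264)
a(f, h) = -6*h
b = -35 (b = 43 - (-6)*(-13) = 43 - 1*78 = 43 - 78 = -35)
(207 - b)/(322 + z) = (207 - 1*(-35))/(322 + 264) = (207 + 35)/586 = 242*(1/586) = 121/293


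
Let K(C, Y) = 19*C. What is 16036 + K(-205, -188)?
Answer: 12141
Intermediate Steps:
16036 + K(-205, -188) = 16036 + 19*(-205) = 16036 - 3895 = 12141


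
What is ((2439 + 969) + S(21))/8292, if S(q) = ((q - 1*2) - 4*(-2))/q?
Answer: 7955/19348 ≈ 0.41115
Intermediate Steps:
S(q) = (6 + q)/q (S(q) = ((q - 2) + 8)/q = ((-2 + q) + 8)/q = (6 + q)/q)
((2439 + 969) + S(21))/8292 = ((2439 + 969) + (6 + 21)/21)/8292 = (3408 + (1/21)*27)*(1/8292) = (3408 + 9/7)*(1/8292) = (23865/7)*(1/8292) = 7955/19348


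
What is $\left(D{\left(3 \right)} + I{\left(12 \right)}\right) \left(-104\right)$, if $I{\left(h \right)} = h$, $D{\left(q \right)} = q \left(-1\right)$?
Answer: $-936$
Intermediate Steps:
$D{\left(q \right)} = - q$
$\left(D{\left(3 \right)} + I{\left(12 \right)}\right) \left(-104\right) = \left(\left(-1\right) 3 + 12\right) \left(-104\right) = \left(-3 + 12\right) \left(-104\right) = 9 \left(-104\right) = -936$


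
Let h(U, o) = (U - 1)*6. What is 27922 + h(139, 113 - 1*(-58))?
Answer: 28750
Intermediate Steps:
h(U, o) = -6 + 6*U (h(U, o) = (-1 + U)*6 = -6 + 6*U)
27922 + h(139, 113 - 1*(-58)) = 27922 + (-6 + 6*139) = 27922 + (-6 + 834) = 27922 + 828 = 28750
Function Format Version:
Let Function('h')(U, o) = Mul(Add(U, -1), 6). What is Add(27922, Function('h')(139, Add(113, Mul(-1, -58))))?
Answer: 28750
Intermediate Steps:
Function('h')(U, o) = Add(-6, Mul(6, U)) (Function('h')(U, o) = Mul(Add(-1, U), 6) = Add(-6, Mul(6, U)))
Add(27922, Function('h')(139, Add(113, Mul(-1, -58)))) = Add(27922, Add(-6, Mul(6, 139))) = Add(27922, Add(-6, 834)) = Add(27922, 828) = 28750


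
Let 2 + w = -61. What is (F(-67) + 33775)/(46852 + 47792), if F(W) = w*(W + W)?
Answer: 42217/94644 ≈ 0.44606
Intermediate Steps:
w = -63 (w = -2 - 61 = -63)
F(W) = -126*W (F(W) = -63*(W + W) = -126*W)
(F(-67) + 33775)/(46852 + 47792) = (-126*(-67) + 33775)/(46852 + 47792) = (8442 + 33775)/94644 = 42217*(1/94644) = 42217/94644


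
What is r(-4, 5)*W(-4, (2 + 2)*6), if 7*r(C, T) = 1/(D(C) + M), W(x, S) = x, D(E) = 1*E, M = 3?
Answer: 4/7 ≈ 0.57143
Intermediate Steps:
D(E) = E
r(C, T) = 1/(7*(3 + C)) (r(C, T) = 1/(7*(C + 3)) = 1/(7*(3 + C)))
r(-4, 5)*W(-4, (2 + 2)*6) = (1/(7*(3 - 4)))*(-4) = ((⅐)/(-1))*(-4) = ((⅐)*(-1))*(-4) = -⅐*(-4) = 4/7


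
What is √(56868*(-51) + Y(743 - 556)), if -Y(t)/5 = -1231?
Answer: I*√2894113 ≈ 1701.2*I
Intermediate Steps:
Y(t) = 6155 (Y(t) = -5*(-1231) = 6155)
√(56868*(-51) + Y(743 - 556)) = √(56868*(-51) + 6155) = √(-2900268 + 6155) = √(-2894113) = I*√2894113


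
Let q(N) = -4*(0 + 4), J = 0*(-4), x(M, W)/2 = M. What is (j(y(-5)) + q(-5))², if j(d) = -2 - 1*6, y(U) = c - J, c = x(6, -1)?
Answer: 576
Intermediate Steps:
x(M, W) = 2*M
c = 12 (c = 2*6 = 12)
J = 0
q(N) = -16 (q(N) = -4*4 = -16)
y(U) = 12 (y(U) = 12 - 1*0 = 12 + 0 = 12)
j(d) = -8 (j(d) = -2 - 6 = -8)
(j(y(-5)) + q(-5))² = (-8 - 16)² = (-24)² = 576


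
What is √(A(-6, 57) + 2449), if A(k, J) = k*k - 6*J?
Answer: √2143 ≈ 46.293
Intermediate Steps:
A(k, J) = k² - 6*J
√(A(-6, 57) + 2449) = √(((-6)² - 6*57) + 2449) = √((36 - 342) + 2449) = √(-306 + 2449) = √2143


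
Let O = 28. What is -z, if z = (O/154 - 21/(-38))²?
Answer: -94249/174724 ≈ -0.53942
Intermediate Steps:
z = 94249/174724 (z = (28/154 - 21/(-38))² = (28*(1/154) - 21*(-1/38))² = (2/11 + 21/38)² = (307/418)² = 94249/174724 ≈ 0.53942)
-z = -1*94249/174724 = -94249/174724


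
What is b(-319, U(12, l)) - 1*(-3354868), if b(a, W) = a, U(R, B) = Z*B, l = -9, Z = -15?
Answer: 3354549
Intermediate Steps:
U(R, B) = -15*B
b(-319, U(12, l)) - 1*(-3354868) = -319 - 1*(-3354868) = -319 + 3354868 = 3354549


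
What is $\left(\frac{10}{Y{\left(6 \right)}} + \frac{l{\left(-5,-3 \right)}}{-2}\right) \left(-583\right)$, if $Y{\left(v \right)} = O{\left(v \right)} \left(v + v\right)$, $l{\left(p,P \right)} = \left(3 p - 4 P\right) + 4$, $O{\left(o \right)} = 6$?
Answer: $\frac{7579}{36} \approx 210.53$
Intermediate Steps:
$l{\left(p,P \right)} = 4 - 4 P + 3 p$ ($l{\left(p,P \right)} = \left(- 4 P + 3 p\right) + 4 = 4 - 4 P + 3 p$)
$Y{\left(v \right)} = 12 v$ ($Y{\left(v \right)} = 6 \left(v + v\right) = 6 \cdot 2 v = 12 v$)
$\left(\frac{10}{Y{\left(6 \right)}} + \frac{l{\left(-5,-3 \right)}}{-2}\right) \left(-583\right) = \left(\frac{10}{12 \cdot 6} + \frac{4 - -12 + 3 \left(-5\right)}{-2}\right) \left(-583\right) = \left(\frac{10}{72} + \left(4 + 12 - 15\right) \left(- \frac{1}{2}\right)\right) \left(-583\right) = \left(10 \cdot \frac{1}{72} + 1 \left(- \frac{1}{2}\right)\right) \left(-583\right) = \left(\frac{5}{36} - \frac{1}{2}\right) \left(-583\right) = \left(- \frac{13}{36}\right) \left(-583\right) = \frac{7579}{36}$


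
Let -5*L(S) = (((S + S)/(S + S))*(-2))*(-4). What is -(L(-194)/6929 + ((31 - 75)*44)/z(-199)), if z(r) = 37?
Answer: 67073016/1281865 ≈ 52.325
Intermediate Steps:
L(S) = -8/5 (L(S) = -((S + S)/(S + S))*(-2)*(-4)/5 = -((2*S)/((2*S)))*(-2)*(-4)/5 = -((2*S)*(1/(2*S)))*(-2)*(-4)/5 = -1*(-2)*(-4)/5 = -(-2)*(-4)/5 = -1/5*8 = -8/5)
-(L(-194)/6929 + ((31 - 75)*44)/z(-199)) = -(-8/5/6929 + ((31 - 75)*44)/37) = -(-8/5*1/6929 - 44*44*(1/37)) = -(-8/34645 - 1936*1/37) = -(-8/34645 - 1936/37) = -1*(-67073016/1281865) = 67073016/1281865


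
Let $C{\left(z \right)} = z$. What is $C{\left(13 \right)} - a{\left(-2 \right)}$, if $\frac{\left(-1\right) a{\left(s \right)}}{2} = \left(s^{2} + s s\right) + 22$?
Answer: $73$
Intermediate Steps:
$a{\left(s \right)} = -44 - 4 s^{2}$ ($a{\left(s \right)} = - 2 \left(\left(s^{2} + s s\right) + 22\right) = - 2 \left(\left(s^{2} + s^{2}\right) + 22\right) = - 2 \left(2 s^{2} + 22\right) = - 2 \left(22 + 2 s^{2}\right) = -44 - 4 s^{2}$)
$C{\left(13 \right)} - a{\left(-2 \right)} = 13 - \left(-44 - 4 \left(-2\right)^{2}\right) = 13 - \left(-44 - 16\right) = 13 - -60 = 13 + 60 = 73$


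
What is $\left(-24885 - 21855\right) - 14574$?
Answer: $-61314$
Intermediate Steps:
$\left(-24885 - 21855\right) - 14574 = -46740 - 14574 = -61314$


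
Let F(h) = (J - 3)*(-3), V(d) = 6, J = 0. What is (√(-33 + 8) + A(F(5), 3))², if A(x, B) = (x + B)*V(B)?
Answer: 5159 + 720*I ≈ 5159.0 + 720.0*I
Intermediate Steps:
F(h) = 9 (F(h) = (0 - 3)*(-3) = -3*(-3) = 9)
A(x, B) = 6*B + 6*x (A(x, B) = (x + B)*6 = (B + x)*6 = 6*B + 6*x)
(√(-33 + 8) + A(F(5), 3))² = (√(-33 + 8) + (6*3 + 6*9))² = (√(-25) + (18 + 54))² = (5*I + 72)² = (72 + 5*I)²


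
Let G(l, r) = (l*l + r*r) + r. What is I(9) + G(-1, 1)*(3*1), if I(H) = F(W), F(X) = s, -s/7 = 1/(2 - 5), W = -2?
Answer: 34/3 ≈ 11.333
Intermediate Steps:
G(l, r) = r + l² + r² (G(l, r) = (l² + r²) + r = r + l² + r²)
s = 7/3 (s = -7/(2 - 5) = -7/(-3) = -7*(-⅓) = 7/3 ≈ 2.3333)
F(X) = 7/3
I(H) = 7/3
I(9) + G(-1, 1)*(3*1) = 7/3 + (1 + (-1)² + 1²)*(3*1) = 7/3 + (1 + 1 + 1)*3 = 7/3 + 3*3 = 7/3 + 9 = 34/3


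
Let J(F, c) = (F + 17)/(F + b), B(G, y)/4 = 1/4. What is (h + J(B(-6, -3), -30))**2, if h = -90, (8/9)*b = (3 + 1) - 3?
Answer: 1920996/289 ≈ 6647.0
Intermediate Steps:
b = 9/8 (b = 9*((3 + 1) - 3)/8 = 9*(4 - 3)/8 = (9/8)*1 = 9/8 ≈ 1.1250)
B(G, y) = 1 (B(G, y) = 4/4 = 4*(1/4) = 1)
J(F, c) = (17 + F)/(9/8 + F) (J(F, c) = (F + 17)/(F + 9/8) = (17 + F)/(9/8 + F))
(h + J(B(-6, -3), -30))**2 = (-90 + 8*(17 + 1)/(9 + 8*1))**2 = (-90 + 8*18/(9 + 8))**2 = (-90 + 8*18/17)**2 = (-90 + 8*(1/17)*18)**2 = (-90 + 144/17)**2 = (-1386/17)**2 = 1920996/289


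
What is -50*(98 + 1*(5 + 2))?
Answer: -5250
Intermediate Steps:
-50*(98 + 1*(5 + 2)) = -50*(98 + 1*7) = -50*(98 + 7) = -50*105 = -5250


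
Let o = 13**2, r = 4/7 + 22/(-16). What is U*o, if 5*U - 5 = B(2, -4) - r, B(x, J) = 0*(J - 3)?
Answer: 10985/56 ≈ 196.16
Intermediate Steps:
B(x, J) = 0 (B(x, J) = 0*(-3 + J) = 0)
r = -45/56 (r = 4*(1/7) + 22*(-1/16) = 4/7 - 11/8 = -45/56 ≈ -0.80357)
o = 169
U = 65/56 (U = 1 + (0 - 1*(-45/56))/5 = 1 + (0 + 45/56)/5 = 1 + (1/5)*(45/56) = 1 + 9/56 = 65/56 ≈ 1.1607)
U*o = (65/56)*169 = 10985/56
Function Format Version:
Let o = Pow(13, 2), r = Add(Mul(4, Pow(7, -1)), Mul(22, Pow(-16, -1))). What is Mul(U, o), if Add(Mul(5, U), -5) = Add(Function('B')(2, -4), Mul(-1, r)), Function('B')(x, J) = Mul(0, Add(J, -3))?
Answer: Rational(10985, 56) ≈ 196.16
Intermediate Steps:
Function('B')(x, J) = 0 (Function('B')(x, J) = Mul(0, Add(-3, J)) = 0)
r = Rational(-45, 56) (r = Add(Mul(4, Rational(1, 7)), Mul(22, Rational(-1, 16))) = Add(Rational(4, 7), Rational(-11, 8)) = Rational(-45, 56) ≈ -0.80357)
o = 169
U = Rational(65, 56) (U = Add(1, Mul(Rational(1, 5), Add(0, Mul(-1, Rational(-45, 56))))) = Add(1, Mul(Rational(1, 5), Add(0, Rational(45, 56)))) = Add(1, Mul(Rational(1, 5), Rational(45, 56))) = Add(1, Rational(9, 56)) = Rational(65, 56) ≈ 1.1607)
Mul(U, o) = Mul(Rational(65, 56), 169) = Rational(10985, 56)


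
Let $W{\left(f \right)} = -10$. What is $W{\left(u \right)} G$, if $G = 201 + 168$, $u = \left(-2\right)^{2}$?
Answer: $-3690$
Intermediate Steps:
$u = 4$
$G = 369$
$W{\left(u \right)} G = \left(-10\right) 369 = -3690$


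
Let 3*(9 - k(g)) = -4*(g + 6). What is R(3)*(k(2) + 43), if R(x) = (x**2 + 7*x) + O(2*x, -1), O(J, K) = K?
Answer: 5452/3 ≈ 1817.3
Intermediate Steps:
k(g) = 17 + 4*g/3 (k(g) = 9 - (-4)*(g + 6)/3 = 9 - (-4)*(6 + g)/3 = 9 - (-24 - 4*g)/3 = 9 + (8 + 4*g/3) = 17 + 4*g/3)
R(x) = -1 + x**2 + 7*x (R(x) = (x**2 + 7*x) - 1 = -1 + x**2 + 7*x)
R(3)*(k(2) + 43) = (-1 + 3**2 + 7*3)*((17 + (4/3)*2) + 43) = (-1 + 9 + 21)*((17 + 8/3) + 43) = 29*(59/3 + 43) = 29*(188/3) = 5452/3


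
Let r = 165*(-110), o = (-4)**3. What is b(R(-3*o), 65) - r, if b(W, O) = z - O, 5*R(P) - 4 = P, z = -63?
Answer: 18022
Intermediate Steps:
o = -64
R(P) = 4/5 + P/5
b(W, O) = -63 - O
r = -18150
b(R(-3*o), 65) - r = (-63 - 1*65) - 1*(-18150) = (-63 - 65) + 18150 = -128 + 18150 = 18022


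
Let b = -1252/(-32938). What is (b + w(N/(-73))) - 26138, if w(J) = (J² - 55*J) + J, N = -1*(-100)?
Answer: -2287297055784/87763301 ≈ -26062.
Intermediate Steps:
N = 100
w(J) = J² - 54*J
b = 626/16469 (b = -1252*(-1/32938) = 626/16469 ≈ 0.038011)
(b + w(N/(-73))) - 26138 = (626/16469 + (100/(-73))*(-54 + 100/(-73))) - 26138 = (626/16469 + (100*(-1/73))*(-54 + 100*(-1/73))) - 26138 = (626/16469 - 100*(-54 - 100/73)/73) - 26138 = (626/16469 - 100/73*(-4042/73)) - 26138 = (626/16469 + 404200/5329) - 26138 = 6660105754/87763301 - 26138 = -2287297055784/87763301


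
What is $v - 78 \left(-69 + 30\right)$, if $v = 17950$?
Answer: $20992$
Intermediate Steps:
$v - 78 \left(-69 + 30\right) = 17950 - 78 \left(-69 + 30\right) = 17950 - -3042 = 17950 + 3042 = 20992$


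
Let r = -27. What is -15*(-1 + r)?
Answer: 420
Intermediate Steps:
-15*(-1 + r) = -15*(-1 - 27) = -15*(-28) = 420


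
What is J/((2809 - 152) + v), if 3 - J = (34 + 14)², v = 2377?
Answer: -767/1678 ≈ -0.45709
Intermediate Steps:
J = -2301 (J = 3 - (34 + 14)² = 3 - 1*48² = 3 - 1*2304 = 3 - 2304 = -2301)
J/((2809 - 152) + v) = -2301/((2809 - 152) + 2377) = -2301/(2657 + 2377) = -2301/5034 = -2301*1/5034 = -767/1678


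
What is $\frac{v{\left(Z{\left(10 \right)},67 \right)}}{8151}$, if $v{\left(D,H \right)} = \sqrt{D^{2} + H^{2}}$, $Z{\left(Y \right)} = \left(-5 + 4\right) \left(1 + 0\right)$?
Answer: $\frac{\sqrt{4490}}{8151} \approx 0.0082208$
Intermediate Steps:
$Z{\left(Y \right)} = -1$ ($Z{\left(Y \right)} = \left(-1\right) 1 = -1$)
$\frac{v{\left(Z{\left(10 \right)},67 \right)}}{8151} = \frac{\sqrt{\left(-1\right)^{2} + 67^{2}}}{8151} = \sqrt{1 + 4489} \cdot \frac{1}{8151} = \sqrt{4490} \cdot \frac{1}{8151} = \frac{\sqrt{4490}}{8151}$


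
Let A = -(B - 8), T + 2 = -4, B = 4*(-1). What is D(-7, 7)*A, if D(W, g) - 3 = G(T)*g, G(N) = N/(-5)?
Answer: 684/5 ≈ 136.80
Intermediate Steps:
B = -4
T = -6 (T = -2 - 4 = -6)
G(N) = -N/5 (G(N) = N*(-⅕) = -N/5)
D(W, g) = 3 + 6*g/5 (D(W, g) = 3 + (-⅕*(-6))*g = 3 + 6*g/5)
A = 12 (A = -(-4 - 8) = -1*(-12) = 12)
D(-7, 7)*A = (3 + (6/5)*7)*12 = (3 + 42/5)*12 = (57/5)*12 = 684/5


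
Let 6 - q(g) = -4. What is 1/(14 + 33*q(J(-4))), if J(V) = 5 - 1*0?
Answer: 1/344 ≈ 0.0029070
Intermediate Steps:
J(V) = 5 (J(V) = 5 + 0 = 5)
q(g) = 10 (q(g) = 6 - 1*(-4) = 6 + 4 = 10)
1/(14 + 33*q(J(-4))) = 1/(14 + 33*10) = 1/(14 + 330) = 1/344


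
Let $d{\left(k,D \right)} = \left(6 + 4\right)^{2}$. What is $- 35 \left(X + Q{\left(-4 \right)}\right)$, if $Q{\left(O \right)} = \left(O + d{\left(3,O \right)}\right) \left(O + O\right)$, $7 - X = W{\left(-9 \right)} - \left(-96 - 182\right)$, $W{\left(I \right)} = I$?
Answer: $36050$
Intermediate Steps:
$d{\left(k,D \right)} = 100$ ($d{\left(k,D \right)} = 10^{2} = 100$)
$X = -262$ ($X = 7 - \left(-9 - \left(-96 - 182\right)\right) = 7 - \left(-9 - -278\right) = 7 - \left(-9 + 278\right) = 7 - 269 = -262$)
$Q{\left(O \right)} = 2 O \left(100 + O\right)$ ($Q{\left(O \right)} = \left(O + 100\right) \left(O + O\right) = \left(100 + O\right) 2 O = 2 O \left(100 + O\right)$)
$- 35 \left(X + Q{\left(-4 \right)}\right) = - 35 \left(-262 + 2 \left(-4\right) \left(100 - 4\right)\right) = - 35 \left(-262 + 2 \left(-4\right) 96\right) = - 35 \left(-262 - 768\right) = \left(-35\right) \left(-1030\right) = 36050$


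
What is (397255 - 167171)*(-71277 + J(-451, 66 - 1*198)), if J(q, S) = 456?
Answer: -16294778964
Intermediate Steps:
(397255 - 167171)*(-71277 + J(-451, 66 - 1*198)) = (397255 - 167171)*(-71277 + 456) = 230084*(-70821) = -16294778964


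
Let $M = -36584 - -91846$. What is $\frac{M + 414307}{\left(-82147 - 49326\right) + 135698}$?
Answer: $\frac{469569}{4225} \approx 111.14$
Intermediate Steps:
$M = 55262$ ($M = -36584 + 91846 = 55262$)
$\frac{M + 414307}{\left(-82147 - 49326\right) + 135698} = \frac{55262 + 414307}{\left(-82147 - 49326\right) + 135698} = \frac{469569}{-131473 + 135698} = \frac{469569}{4225}$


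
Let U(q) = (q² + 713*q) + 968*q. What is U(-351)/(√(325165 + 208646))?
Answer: -155610*√533811/177937 ≈ -638.95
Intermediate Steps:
U(q) = q² + 1681*q
U(-351)/(√(325165 + 208646)) = (-351*(1681 - 351))/(√(325165 + 208646)) = (-351*1330)/(√533811) = -155610*√533811/177937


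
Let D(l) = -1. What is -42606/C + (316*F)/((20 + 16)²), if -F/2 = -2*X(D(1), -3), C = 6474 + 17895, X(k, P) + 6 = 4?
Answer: -2433796/657963 ≈ -3.6990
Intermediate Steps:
X(k, P) = -2 (X(k, P) = -6 + 4 = -2)
C = 24369
F = -8 (F = -(-4)*(-2) = -2*4 = -8)
-42606/C + (316*F)/((20 + 16)²) = -42606/24369 + (316*(-8))/((20 + 16)²) = -42606*1/24369 - 2528/(36²) = -14202/8123 - 2528/1296 = -14202/8123 - 2528*1/1296 = -14202/8123 - 158/81 = -2433796/657963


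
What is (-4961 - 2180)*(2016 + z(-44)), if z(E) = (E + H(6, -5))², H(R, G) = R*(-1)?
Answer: -32248756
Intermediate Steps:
H(R, G) = -R
z(E) = (-6 + E)² (z(E) = (E - 1*6)² = (E - 6)² = (-6 + E)²)
(-4961 - 2180)*(2016 + z(-44)) = (-4961 - 2180)*(2016 + (-6 - 44)²) = -7141*(2016 + (-50)²) = -7141*(2016 + 2500) = -7141*4516 = -32248756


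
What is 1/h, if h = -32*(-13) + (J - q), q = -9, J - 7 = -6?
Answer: 1/426 ≈ 0.0023474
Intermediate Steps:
J = 1 (J = 7 - 6 = 1)
h = 426 (h = -32*(-13) + (1 - 1*(-9)) = 416 + (1 + 9) = 416 + 10 = 426)
1/h = 1/426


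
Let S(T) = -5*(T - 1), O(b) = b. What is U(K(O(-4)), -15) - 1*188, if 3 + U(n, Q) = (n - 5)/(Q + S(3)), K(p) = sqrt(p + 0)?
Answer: -954/5 - 2*I/25 ≈ -190.8 - 0.08*I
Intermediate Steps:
S(T) = 5 - 5*T (S(T) = -5*(-1 + T) = 5 - 5*T)
K(p) = sqrt(p)
U(n, Q) = -3 + (-5 + n)/(-10 + Q) (U(n, Q) = -3 + (n - 5)/(Q + (5 - 5*3)) = -3 + (-5 + n)/(Q + (5 - 15)) = -3 + (-5 + n)/(Q - 10) = -3 + (-5 + n)/(-10 + Q))
U(K(O(-4)), -15) - 1*188 = (25 + sqrt(-4) - 3*(-15))/(-10 - 15) - 1*188 = (25 + 2*I + 45)/(-25) - 188 = -(70 + 2*I)/25 - 188 = (-14/5 - 2*I/25) - 188 = -954/5 - 2*I/25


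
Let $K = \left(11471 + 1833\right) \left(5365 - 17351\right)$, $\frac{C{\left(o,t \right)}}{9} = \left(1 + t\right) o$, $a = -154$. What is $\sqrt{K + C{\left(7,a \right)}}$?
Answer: $i \sqrt{159471383} \approx 12628.0 i$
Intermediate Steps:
$C{\left(o,t \right)} = 9 o \left(1 + t\right)$ ($C{\left(o,t \right)} = 9 \left(1 + t\right) o = 9 o \left(1 + t\right)$)
$K = -159461744$ ($K = 13304 \left(-11986\right) = -159461744$)
$\sqrt{K + C{\left(7,a \right)}} = \sqrt{-159461744 + 9 \cdot 7 \left(1 - 154\right)} = \sqrt{-159461744 + 9 \cdot 7 \left(-153\right)} = \sqrt{-159461744 - 9639} = \sqrt{-159471383} = i \sqrt{159471383}$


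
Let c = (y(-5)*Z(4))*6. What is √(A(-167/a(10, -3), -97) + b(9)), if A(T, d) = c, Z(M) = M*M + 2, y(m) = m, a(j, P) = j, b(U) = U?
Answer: 3*I*√59 ≈ 23.043*I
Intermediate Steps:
Z(M) = 2 + M² (Z(M) = M² + 2 = 2 + M²)
c = -540 (c = -5*(2 + 4²)*6 = -5*(2 + 16)*6 = -5*18*6 = -90*6 = -540)
A(T, d) = -540
√(A(-167/a(10, -3), -97) + b(9)) = √(-540 + 9) = √(-531) = 3*I*√59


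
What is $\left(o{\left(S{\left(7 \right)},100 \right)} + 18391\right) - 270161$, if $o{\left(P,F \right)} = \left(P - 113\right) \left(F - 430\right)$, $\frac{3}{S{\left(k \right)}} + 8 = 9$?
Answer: $-215470$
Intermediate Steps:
$S{\left(k \right)} = 3$ ($S{\left(k \right)} = \frac{3}{-8 + 9} = \frac{3}{1} = 3 \cdot 1 = 3$)
$o{\left(P,F \right)} = \left(-430 + F\right) \left(-113 + P\right)$ ($o{\left(P,F \right)} = \left(-113 + P\right) \left(-430 + F\right) = \left(-430 + F\right) \left(-113 + P\right)$)
$\left(o{\left(S{\left(7 \right)},100 \right)} + 18391\right) - 270161 = \left(\left(48590 - 1290 - 11300 + 100 \cdot 3\right) + 18391\right) - 270161 = \left(\left(48590 - 1290 - 11300 + 300\right) + 18391\right) - 270161 = \left(36300 + 18391\right) - 270161 = 54691 - 270161 = -215470$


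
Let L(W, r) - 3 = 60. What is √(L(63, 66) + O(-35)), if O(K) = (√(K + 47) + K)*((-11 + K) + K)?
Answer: 3*√(322 - 18*√3) ≈ 51.161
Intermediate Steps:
L(W, r) = 63 (L(W, r) = 3 + 60 = 63)
O(K) = (-11 + 2*K)*(K + √(47 + K)) (O(K) = (√(47 + K) + K)*(-11 + 2*K) = (K + √(47 + K))*(-11 + 2*K) = (-11 + 2*K)*(K + √(47 + K)))
√(L(63, 66) + O(-35)) = √(63 + (-11*(-35) - 11*√(47 - 35) + 2*(-35)² + 2*(-35)*√(47 - 35))) = √(63 + (385 - 22*√3 + 2*1225 + 2*(-35)*√12)) = √(63 + (385 - 22*√3 + 2450 + 2*(-35)*(2*√3))) = √(63 + (385 - 22*√3 + 2450 - 140*√3)) = √(63 + (2835 - 162*√3)) = √(2898 - 162*√3)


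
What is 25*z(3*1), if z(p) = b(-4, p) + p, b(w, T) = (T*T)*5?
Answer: 1200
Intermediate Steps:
b(w, T) = 5*T² (b(w, T) = T²*5 = 5*T²)
z(p) = p + 5*p² (z(p) = 5*p² + p = p + 5*p²)
25*z(3*1) = 25*((3*1)*(1 + 5*(3*1))) = 25*(3*(1 + 5*3)) = 25*(3*(1 + 15)) = 25*(3*16) = 25*48 = 1200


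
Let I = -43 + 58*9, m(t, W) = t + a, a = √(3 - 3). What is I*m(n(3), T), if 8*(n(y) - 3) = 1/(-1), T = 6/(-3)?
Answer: 11017/8 ≈ 1377.1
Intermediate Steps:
T = -2 (T = 6*(-⅓) = -2)
a = 0 (a = √0 = 0)
n(y) = 23/8 (n(y) = 3 + (⅛)/(-1) = 3 + (⅛)*(-1) = 3 - ⅛ = 23/8)
m(t, W) = t (m(t, W) = t + 0 = t)
I = 479 (I = -43 + 522 = 479)
I*m(n(3), T) = 479*(23/8) = 11017/8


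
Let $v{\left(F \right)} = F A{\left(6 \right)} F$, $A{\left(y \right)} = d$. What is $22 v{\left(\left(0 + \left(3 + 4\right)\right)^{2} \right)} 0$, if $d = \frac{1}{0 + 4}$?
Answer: $0$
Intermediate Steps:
$d = \frac{1}{4} \approx 0.25$
$A{\left(y \right)} = \frac{1}{4}$
$v{\left(F \right)} = \frac{F^{2}}{4}$ ($v{\left(F \right)} = F \frac{1}{4} F = \frac{F}{4} F = \frac{F^{2}}{4}$)
$22 v{\left(\left(0 + \left(3 + 4\right)\right)^{2} \right)} 0 = 22 \frac{\left(\left(0 + \left(3 + 4\right)\right)^{2}\right)^{2}}{4} \cdot 0 = 22 \frac{\left(\left(0 + 7\right)^{2}\right)^{2}}{4} \cdot 0 = 22 \frac{\left(7^{2}\right)^{2}}{4} \cdot 0 = 22 \frac{49^{2}}{4} \cdot 0 = 22 \cdot \frac{1}{4} \cdot 2401 \cdot 0 = 22 \cdot \frac{2401}{4} \cdot 0 = \frac{26411}{2} \cdot 0 = 0$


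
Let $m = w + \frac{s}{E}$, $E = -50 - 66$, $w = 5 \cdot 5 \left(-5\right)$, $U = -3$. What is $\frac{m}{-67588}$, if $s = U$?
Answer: $\frac{14497}{7840208} \approx 0.0018491$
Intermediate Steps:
$w = -125$ ($w = 25 \left(-5\right) = -125$)
$E = -116$
$s = -3$
$m = - \frac{14497}{116}$ ($m = -125 - \frac{3}{-116} = -125 - - \frac{3}{116} = -125 + \frac{3}{116} = - \frac{14497}{116} \approx -124.97$)
$\frac{m}{-67588} = - \frac{14497}{116 \left(-67588\right)} = \left(- \frac{14497}{116}\right) \left(- \frac{1}{67588}\right) = \frac{14497}{7840208}$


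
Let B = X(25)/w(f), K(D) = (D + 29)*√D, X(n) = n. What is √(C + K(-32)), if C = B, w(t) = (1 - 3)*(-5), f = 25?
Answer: √(10 - 48*I*√2)/2 ≈ 3.1348 - 2.7068*I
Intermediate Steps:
K(D) = √D*(29 + D) (K(D) = (29 + D)*√D = √D*(29 + D))
w(t) = 10 (w(t) = -2*(-5) = 10)
B = 5/2 (B = 25/10 = 25*(⅒) = 5/2 ≈ 2.5000)
C = 5/2 ≈ 2.5000
√(C + K(-32)) = √(5/2 + √(-32)*(29 - 32)) = √(5/2 + (4*I*√2)*(-3)) = √(5/2 - 12*I*√2)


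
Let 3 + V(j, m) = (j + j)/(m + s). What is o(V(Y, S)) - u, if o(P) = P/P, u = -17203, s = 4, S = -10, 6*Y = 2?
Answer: 17204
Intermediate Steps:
Y = ⅓ (Y = (⅙)*2 = ⅓ ≈ 0.33333)
V(j, m) = -3 + 2*j/(4 + m) (V(j, m) = -3 + (j + j)/(m + 4) = -3 + (2*j)/(4 + m) = -3 + 2*j/(4 + m))
o(P) = 1
o(V(Y, S)) - u = 1 - 1*(-17203) = 1 + 17203 = 17204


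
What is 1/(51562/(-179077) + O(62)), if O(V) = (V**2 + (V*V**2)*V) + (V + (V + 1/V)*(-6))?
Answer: 5551387/82048776044037 ≈ 6.7660e-8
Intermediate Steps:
O(V) = V**2 + V**4 - 6/V - 5*V (O(V) = (V**2 + V**3*V) + (V + (V + 1/V)*(-6)) = (V**2 + V**4) + (V + (-6*V - 6/V)) = (V**2 + V**4) + (-6/V - 5*V) = V**2 + V**4 - 6/V - 5*V)
1/(51562/(-179077) + O(62)) = 1/(51562/(-179077) + (-6 + 62**2*(-5 + 62 + 62**3))/62) = 1/(51562*(-1/179077) + (-6 + 3844*(-5 + 62 + 238328))/62) = 1/(-51562/179077 + (-6 + 3844*238385)/62) = 1/(-51562/179077 + (-6 + 916351940)/62) = 1/(-51562/179077 + (1/62)*916351934) = 1/(-51562/179077 + 458175967/31) = 1/(82048776044037/5551387) = 5551387/82048776044037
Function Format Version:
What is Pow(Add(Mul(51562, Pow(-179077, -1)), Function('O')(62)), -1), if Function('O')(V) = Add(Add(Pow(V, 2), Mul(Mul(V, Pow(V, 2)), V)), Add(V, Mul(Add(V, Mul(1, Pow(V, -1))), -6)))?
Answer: Rational(5551387, 82048776044037) ≈ 6.7660e-8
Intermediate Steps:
Function('O')(V) = Add(Pow(V, 2), Pow(V, 4), Mul(-6, Pow(V, -1)), Mul(-5, V)) (Function('O')(V) = Add(Add(Pow(V, 2), Mul(Pow(V, 3), V)), Add(V, Mul(Add(V, Pow(V, -1)), -6))) = Add(Add(Pow(V, 2), Pow(V, 4)), Add(V, Add(Mul(-6, V), Mul(-6, Pow(V, -1))))) = Add(Add(Pow(V, 2), Pow(V, 4)), Add(Mul(-6, Pow(V, -1)), Mul(-5, V))) = Add(Pow(V, 2), Pow(V, 4), Mul(-6, Pow(V, -1)), Mul(-5, V)))
Pow(Add(Mul(51562, Pow(-179077, -1)), Function('O')(62)), -1) = Pow(Add(Mul(51562, Pow(-179077, -1)), Mul(Pow(62, -1), Add(-6, Mul(Pow(62, 2), Add(-5, 62, Pow(62, 3)))))), -1) = Pow(Add(Mul(51562, Rational(-1, 179077)), Mul(Rational(1, 62), Add(-6, Mul(3844, Add(-5, 62, 238328))))), -1) = Pow(Add(Rational(-51562, 179077), Mul(Rational(1, 62), Add(-6, Mul(3844, 238385)))), -1) = Pow(Add(Rational(-51562, 179077), Mul(Rational(1, 62), Add(-6, 916351940))), -1) = Pow(Add(Rational(-51562, 179077), Mul(Rational(1, 62), 916351934)), -1) = Pow(Add(Rational(-51562, 179077), Rational(458175967, 31)), -1) = Pow(Rational(82048776044037, 5551387), -1) = Rational(5551387, 82048776044037)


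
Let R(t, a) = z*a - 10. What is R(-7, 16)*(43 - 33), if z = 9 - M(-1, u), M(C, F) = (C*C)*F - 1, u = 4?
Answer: 860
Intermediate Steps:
M(C, F) = -1 + F*C² (M(C, F) = C²*F - 1 = F*C² - 1 = -1 + F*C²)
z = 6 (z = 9 - (-1 + 4*(-1)²) = 9 - (-1 + 4*1) = 9 - (-1 + 4) = 9 - 1*3 = 9 - 3 = 6)
R(t, a) = -10 + 6*a (R(t, a) = 6*a - 10 = -10 + 6*a)
R(-7, 16)*(43 - 33) = (-10 + 6*16)*(43 - 33) = (-10 + 96)*10 = 86*10 = 860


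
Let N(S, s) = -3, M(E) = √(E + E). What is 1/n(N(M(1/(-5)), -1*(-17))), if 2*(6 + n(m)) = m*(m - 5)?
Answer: ⅙ ≈ 0.16667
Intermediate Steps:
M(E) = √2*√E (M(E) = √(2*E) = √2*√E)
n(m) = -6 + m*(-5 + m)/2 (n(m) = -6 + (m*(m - 5))/2 = -6 + (m*(-5 + m))/2 = -6 + m*(-5 + m)/2)
1/n(N(M(1/(-5)), -1*(-17))) = 1/(-6 + (½)*(-3)² - 5/2*(-3)) = 1/(-6 + (½)*9 + 15/2) = 1/(-6 + 9/2 + 15/2) = 1/6 = ⅙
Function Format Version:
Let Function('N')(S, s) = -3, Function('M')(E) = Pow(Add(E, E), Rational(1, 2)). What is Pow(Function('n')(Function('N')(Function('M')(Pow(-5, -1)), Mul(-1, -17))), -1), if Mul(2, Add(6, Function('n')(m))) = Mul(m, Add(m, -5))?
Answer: Rational(1, 6) ≈ 0.16667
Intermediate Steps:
Function('M')(E) = Mul(Pow(2, Rational(1, 2)), Pow(E, Rational(1, 2))) (Function('M')(E) = Pow(Mul(2, E), Rational(1, 2)) = Mul(Pow(2, Rational(1, 2)), Pow(E, Rational(1, 2))))
Function('n')(m) = Add(-6, Mul(Rational(1, 2), m, Add(-5, m))) (Function('n')(m) = Add(-6, Mul(Rational(1, 2), Mul(m, Add(m, -5)))) = Add(-6, Mul(Rational(1, 2), Mul(m, Add(-5, m)))) = Add(-6, Mul(Rational(1, 2), m, Add(-5, m))))
Pow(Function('n')(Function('N')(Function('M')(Pow(-5, -1)), Mul(-1, -17))), -1) = Pow(Add(-6, Mul(Rational(1, 2), Pow(-3, 2)), Mul(Rational(-5, 2), -3)), -1) = Pow(Add(-6, Mul(Rational(1, 2), 9), Rational(15, 2)), -1) = Pow(Add(-6, Rational(9, 2), Rational(15, 2)), -1) = Pow(6, -1) = Rational(1, 6)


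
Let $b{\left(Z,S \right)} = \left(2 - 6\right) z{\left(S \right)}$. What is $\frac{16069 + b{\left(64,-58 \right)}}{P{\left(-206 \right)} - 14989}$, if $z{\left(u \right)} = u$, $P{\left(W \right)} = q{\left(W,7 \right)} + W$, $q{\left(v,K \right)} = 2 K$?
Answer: $- \frac{16301}{15181} \approx -1.0738$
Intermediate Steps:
$P{\left(W \right)} = 14 + W$ ($P{\left(W \right)} = 2 \cdot 7 + W = 14 + W$)
$b{\left(Z,S \right)} = - 4 S$ ($b{\left(Z,S \right)} = \left(2 - 6\right) S = - 4 S$)
$\frac{16069 + b{\left(64,-58 \right)}}{P{\left(-206 \right)} - 14989} = \frac{16069 - -232}{\left(14 - 206\right) - 14989} = \frac{16069 + 232}{-192 - 14989} = \frac{16301}{-15181} = 16301 \left(- \frac{1}{15181}\right) = - \frac{16301}{15181}$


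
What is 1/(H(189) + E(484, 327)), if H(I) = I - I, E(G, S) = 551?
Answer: 1/551 ≈ 0.0018149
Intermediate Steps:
H(I) = 0
1/(H(189) + E(484, 327)) = 1/(0 + 551) = 1/551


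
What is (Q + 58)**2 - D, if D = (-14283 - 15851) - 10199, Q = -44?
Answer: 40529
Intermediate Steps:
D = -40333 (D = -30134 - 10199 = -40333)
(Q + 58)**2 - D = (-44 + 58)**2 - 1*(-40333) = 14**2 + 40333 = 196 + 40333 = 40529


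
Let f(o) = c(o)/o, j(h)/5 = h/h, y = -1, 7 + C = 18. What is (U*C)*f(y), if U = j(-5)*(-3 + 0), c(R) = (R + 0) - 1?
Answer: -330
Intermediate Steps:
C = 11 (C = -7 + 18 = 11)
c(R) = -1 + R (c(R) = R - 1 = -1 + R)
j(h) = 5 (j(h) = 5*(h/h) = 5*1 = 5)
f(o) = (-1 + o)/o
U = -15 (U = 5*(-3 + 0) = 5*(-3) = -15)
(U*C)*f(y) = (-15*11)*((-1 - 1)/(-1)) = -(-165)*(-2) = -165*2 = -330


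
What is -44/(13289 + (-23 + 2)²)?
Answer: -22/6865 ≈ -0.0032047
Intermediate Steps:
-44/(13289 + (-23 + 2)²) = -44/(13289 + (-21)²) = -44/(13289 + 441) = -44/13730 = -44*1/13730 = -22/6865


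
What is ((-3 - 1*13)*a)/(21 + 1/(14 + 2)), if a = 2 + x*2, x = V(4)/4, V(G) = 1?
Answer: -640/337 ≈ -1.8991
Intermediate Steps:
x = ¼ (x = 1/4 = 1*(¼) = ¼ ≈ 0.25000)
a = 5/2 (a = 2 + (¼)*2 = 2 + ½ = 5/2 ≈ 2.5000)
((-3 - 1*13)*a)/(21 + 1/(14 + 2)) = ((-3 - 1*13)*(5/2))/(21 + 1/(14 + 2)) = ((-3 - 13)*(5/2))/(21 + 1/16) = (-16*5/2)/(21 + 1/16) = -40/337/16 = -40*16/337 = -640/337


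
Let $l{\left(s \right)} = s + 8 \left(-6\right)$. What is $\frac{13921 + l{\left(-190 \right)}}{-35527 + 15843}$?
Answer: $- \frac{13683}{19684} \approx -0.69513$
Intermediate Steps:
$l{\left(s \right)} = -48 + s$ ($l{\left(s \right)} = s - 48 = -48 + s$)
$\frac{13921 + l{\left(-190 \right)}}{-35527 + 15843} = \frac{13921 - 238}{-35527 + 15843} = \frac{13921 - 238}{-19684} = 13683 \left(- \frac{1}{19684}\right) = - \frac{13683}{19684}$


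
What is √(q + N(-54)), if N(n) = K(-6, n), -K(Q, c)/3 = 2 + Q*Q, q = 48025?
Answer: √47911 ≈ 218.89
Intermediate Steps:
K(Q, c) = -6 - 3*Q² (K(Q, c) = -3*(2 + Q*Q) = -3*(2 + Q²) = -6 - 3*Q²)
N(n) = -114 (N(n) = -6 - 3*(-6)² = -6 - 3*36 = -6 - 108 = -114)
√(q + N(-54)) = √(48025 - 114) = √47911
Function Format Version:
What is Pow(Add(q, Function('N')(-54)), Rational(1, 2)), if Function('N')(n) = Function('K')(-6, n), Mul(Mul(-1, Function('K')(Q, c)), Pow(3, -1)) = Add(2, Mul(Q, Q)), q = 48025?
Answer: Pow(47911, Rational(1, 2)) ≈ 218.89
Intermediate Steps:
Function('K')(Q, c) = Add(-6, Mul(-3, Pow(Q, 2))) (Function('K')(Q, c) = Mul(-3, Add(2, Mul(Q, Q))) = Mul(-3, Add(2, Pow(Q, 2))) = Add(-6, Mul(-3, Pow(Q, 2))))
Function('N')(n) = -114 (Function('N')(n) = Add(-6, Mul(-3, Pow(-6, 2))) = Add(-6, Mul(-3, 36)) = Add(-6, -108) = -114)
Pow(Add(q, Function('N')(-54)), Rational(1, 2)) = Pow(Add(48025, -114), Rational(1, 2)) = Pow(47911, Rational(1, 2))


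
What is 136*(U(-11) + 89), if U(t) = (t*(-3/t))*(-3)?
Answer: 13328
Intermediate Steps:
U(t) = 9 (U(t) = -3*(-3) = 9)
136*(U(-11) + 89) = 136*(9 + 89) = 136*98 = 13328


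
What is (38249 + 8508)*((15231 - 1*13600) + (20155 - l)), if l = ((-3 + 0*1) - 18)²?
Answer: 998028165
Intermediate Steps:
l = 441 (l = ((-3 + 0) - 18)² = (-3 - 18)² = (-21)² = 441)
(38249 + 8508)*((15231 - 1*13600) + (20155 - l)) = (38249 + 8508)*((15231 - 1*13600) + (20155 - 1*441)) = 46757*((15231 - 13600) + (20155 - 441)) = 46757*(1631 + 19714) = 46757*21345 = 998028165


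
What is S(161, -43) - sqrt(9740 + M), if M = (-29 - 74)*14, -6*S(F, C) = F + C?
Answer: -59/3 - 3*sqrt(922) ≈ -110.76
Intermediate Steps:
S(F, C) = -C/6 - F/6 (S(F, C) = -(F + C)/6 = -(C + F)/6 = -C/6 - F/6)
M = -1442 (M = -103*14 = -1442)
S(161, -43) - sqrt(9740 + M) = (-1/6*(-43) - 1/6*161) - sqrt(9740 - 1442) = (43/6 - 161/6) - sqrt(8298) = -59/3 - 3*sqrt(922)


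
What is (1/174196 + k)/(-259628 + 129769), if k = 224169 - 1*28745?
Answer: -34042079105/22620918364 ≈ -1.5049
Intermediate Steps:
k = 195424 (k = 224169 - 28745 = 195424)
(1/174196 + k)/(-259628 + 129769) = (1/174196 + 195424)/(-259628 + 129769) = (1/174196 + 195424)/(-129859) = (34042079105/174196)*(-1/129859) = -34042079105/22620918364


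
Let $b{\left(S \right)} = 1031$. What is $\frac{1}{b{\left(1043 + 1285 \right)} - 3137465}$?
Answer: $- \frac{1}{3136434} \approx -3.1883 \cdot 10^{-7}$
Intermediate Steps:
$\frac{1}{b{\left(1043 + 1285 \right)} - 3137465} = \frac{1}{1031 - 3137465} = \frac{1}{-3136434} = - \frac{1}{3136434}$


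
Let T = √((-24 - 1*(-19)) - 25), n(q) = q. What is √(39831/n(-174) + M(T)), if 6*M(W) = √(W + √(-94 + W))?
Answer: √(-6930594 + 5046*√(√(-94 + I*√30) + I*√30))/174 ≈ 0.015047 + 15.115*I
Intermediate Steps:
T = I*√30 (T = √((-24 + 19) - 25) = √(-5 - 25) = √(-30) = I*√30 ≈ 5.4772*I)
M(W) = √(W + √(-94 + W))/6
√(39831/n(-174) + M(T)) = √(39831/(-174) + √(I*√30 + √(-94 + I*√30))/6) = √(39831*(-1/174) + √(√(-94 + I*√30) + I*√30)/6) = √(-13277/58 + √(√(-94 + I*√30) + I*√30)/6)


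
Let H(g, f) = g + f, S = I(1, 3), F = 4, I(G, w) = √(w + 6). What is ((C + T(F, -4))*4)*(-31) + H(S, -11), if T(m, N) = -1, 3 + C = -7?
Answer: 1356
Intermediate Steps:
C = -10 (C = -3 - 7 = -10)
I(G, w) = √(6 + w)
S = 3 (S = √(6 + 3) = √9 = 3)
H(g, f) = f + g
((C + T(F, -4))*4)*(-31) + H(S, -11) = ((-10 - 1)*4)*(-31) + (-11 + 3) = -11*4*(-31) - 8 = -44*(-31) - 8 = 1364 - 8 = 1356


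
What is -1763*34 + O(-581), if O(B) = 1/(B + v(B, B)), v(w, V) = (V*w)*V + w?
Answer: -11756070982027/196124103 ≈ -59942.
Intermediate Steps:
v(w, V) = w + w*V² (v(w, V) = w*V² + w = w + w*V²)
O(B) = 1/(B + B*(1 + B²))
-1763*34 + O(-581) = -1763*34 + 1/((-581)*(2 + (-581)²)) = -41*1462 - 1/(581*(2 + 337561)) = -59942 - 1/581/337563 = -59942 - 1/581*1/337563 = -59942 - 1/196124103 = -11756070982027/196124103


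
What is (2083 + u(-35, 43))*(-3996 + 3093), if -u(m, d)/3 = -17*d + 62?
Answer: -3693270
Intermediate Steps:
u(m, d) = -186 + 51*d (u(m, d) = -3*(-17*d + 62) = -3*(62 - 17*d) = -186 + 51*d)
(2083 + u(-35, 43))*(-3996 + 3093) = (2083 + (-186 + 51*43))*(-3996 + 3093) = (2083 + (-186 + 2193))*(-903) = (2083 + 2007)*(-903) = 4090*(-903) = -3693270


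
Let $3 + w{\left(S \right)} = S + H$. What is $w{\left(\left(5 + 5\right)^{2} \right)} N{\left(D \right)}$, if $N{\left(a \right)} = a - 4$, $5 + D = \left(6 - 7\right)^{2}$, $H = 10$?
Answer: $-856$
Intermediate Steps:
$D = -4$ ($D = -5 + \left(6 - 7\right)^{2} = -5 + \left(-1\right)^{2} = -5 + 1 = -4$)
$N{\left(a \right)} = -4 + a$ ($N{\left(a \right)} = a - 4 = -4 + a$)
$w{\left(S \right)} = 7 + S$ ($w{\left(S \right)} = -3 + \left(S + 10\right) = -3 + \left(10 + S\right) = 7 + S$)
$w{\left(\left(5 + 5\right)^{2} \right)} N{\left(D \right)} = \left(7 + \left(5 + 5\right)^{2}\right) \left(-4 - 4\right) = \left(7 + 10^{2}\right) \left(-8\right) = \left(7 + 100\right) \left(-8\right) = 107 \left(-8\right) = -856$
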